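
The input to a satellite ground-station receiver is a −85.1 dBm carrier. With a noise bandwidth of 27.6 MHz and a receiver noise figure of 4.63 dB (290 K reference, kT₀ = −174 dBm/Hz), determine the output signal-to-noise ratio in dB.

9.9 dB

Noise floor: N = −174 + 10 log₁₀(B) + NF
10 log₁₀(2.76×10⁷) = 74.41 dB
N = −174 + 74.41 + 4.63 = −94.96 dBm
SNR = P_sig − N = −85.1 − (−94.96) = 9.86 dB → 9.9 dB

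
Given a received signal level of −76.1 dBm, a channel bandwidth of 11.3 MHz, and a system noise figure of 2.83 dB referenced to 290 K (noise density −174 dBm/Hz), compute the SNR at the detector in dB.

Noise floor: N = −174 + 10 log₁₀(B) + NF
10 log₁₀(1.13×10⁷) = 70.53 dB
N = −174 + 70.53 + 2.83 = −100.64 dBm
SNR = P_sig − N = −76.1 − (−100.64) = 24.54 dB → 24.5 dB

24.5 dB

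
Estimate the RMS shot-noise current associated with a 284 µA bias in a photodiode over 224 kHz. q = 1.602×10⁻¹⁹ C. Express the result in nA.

4.51 nA

I_n = √(2qI·B)
2qI·B = 2 × 1.602×10⁻¹⁹ × 2.84×10⁻⁴ × 2.24×10⁵ = 2.04×10⁻¹⁷ A²
I_n = √(2.04×10⁻¹⁷) = 4.51×10⁻⁹ A = 4.51 nA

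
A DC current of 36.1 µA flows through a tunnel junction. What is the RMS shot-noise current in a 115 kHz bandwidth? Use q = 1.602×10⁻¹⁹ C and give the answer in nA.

1.15 nA

I_n = √(2qI·B)
2qI·B = 2 × 1.602×10⁻¹⁹ × 3.61×10⁻⁵ × 1.15×10⁵ = 1.33×10⁻¹⁸ A²
I_n = √(1.33×10⁻¹⁸) = 1.15×10⁻⁹ A = 1.15 nA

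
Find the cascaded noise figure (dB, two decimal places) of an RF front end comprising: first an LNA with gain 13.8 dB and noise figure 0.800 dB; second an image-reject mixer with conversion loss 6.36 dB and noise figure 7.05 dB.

1.37 dB

Convert to linear (a loss of L dB is a gain of −L dB): F_i = 10^(NF_i/10), G_i = 10^(G_i,dB/10)
  Stage 1: F_1 = 10^(0.800/10) = 1.202, G_1 = 10^(13.8/10) = 23.99
  Stage 2: F_2 = 10^(7.05/10) = 5.070, G_2 = 10^(−6.36/10) = 0.2312
Friis cascade:
  F = 1.202 + (5.070 − 1)/23.99 = 1.372
NF = 10 log₁₀(1.372) = 1.37 dB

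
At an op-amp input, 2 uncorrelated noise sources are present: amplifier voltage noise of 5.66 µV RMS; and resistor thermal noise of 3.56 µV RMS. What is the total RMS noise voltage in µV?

6.69 µV

Uncorrelated sources add in power (mean-square): V_tot = √(ΣV_i²)
V_tot = √[(5.66×10⁻⁶)² + (3.56×10⁻⁶)²] = 6.69×10⁻⁶ V = 6.69 µV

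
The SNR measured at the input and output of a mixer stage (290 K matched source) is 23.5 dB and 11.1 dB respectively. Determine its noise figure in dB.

NF (dB) = SNR_in(dB) − SNR_out(dB) when the source is at T₀
NF = 23.5 − 11.1 = 12.4 dB

12.4 dB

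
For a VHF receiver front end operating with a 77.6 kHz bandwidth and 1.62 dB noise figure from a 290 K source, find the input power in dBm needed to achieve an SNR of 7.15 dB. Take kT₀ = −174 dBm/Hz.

−116.3 dBm

Sensitivity = −174 + 10 log₁₀(B) + NF + SNR_min
= −174 + 48.9 + 1.62 + 7.15
= −116.33 dBm → −116.3 dBm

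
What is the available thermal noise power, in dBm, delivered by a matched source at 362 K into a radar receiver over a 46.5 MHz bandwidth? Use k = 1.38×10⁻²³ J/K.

−96.3 dBm

P_n = kTB = 1.38×10⁻²³ × 362 × 4.65×10⁷ = 2.32×10⁻¹³ W
In dBm: 10 log₁₀(2.32×10⁻¹³ / 10⁻³) = −96.3 dBm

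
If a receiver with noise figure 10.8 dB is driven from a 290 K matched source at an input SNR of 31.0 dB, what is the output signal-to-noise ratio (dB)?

20.2 dB

By definition F = SNR_in/SNR_out, so in dB: SNR_out = SNR_in − NF
SNR_out = 31.0 − 10.8 = 20.2 dB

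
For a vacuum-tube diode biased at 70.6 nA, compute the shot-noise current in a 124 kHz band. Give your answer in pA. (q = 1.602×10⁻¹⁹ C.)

53.0 pA

I_n = √(2qI·B)
2qI·B = 2 × 1.602×10⁻¹⁹ × 7.06×10⁻⁸ × 1.24×10⁵ = 2.80×10⁻²¹ A²
I_n = √(2.80×10⁻²¹) = 5.30×10⁻¹¹ A = 53.0 pA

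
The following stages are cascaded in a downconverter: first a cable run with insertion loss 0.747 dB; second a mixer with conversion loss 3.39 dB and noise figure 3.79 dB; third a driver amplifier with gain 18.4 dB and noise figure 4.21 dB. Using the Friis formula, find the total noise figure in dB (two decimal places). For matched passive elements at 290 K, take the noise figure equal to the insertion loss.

8.50 dB

Convert to linear (a loss of L dB is a gain of −L dB): F_i = 10^(NF_i/10), G_i = 10^(G_i,dB/10)
  Stage 1: F_1 = 10^(0.747/10) = 1.188, G_1 = 10^(−0.747/10) = 0.8420
  Stage 2: F_2 = 10^(3.79/10) = 2.393, G_2 = 10^(−3.39/10) = 0.4581
  Stage 3: F_3 = 10^(4.21/10) = 2.636, G_3 = 10^(18.4/10) = 69.18
Friis cascade:
  F = 1.188 + (2.393 − 1)/0.8420 + (2.636 − 1)/0.3857 = 7.085
NF = 10 log₁₀(7.085) = 8.50 dB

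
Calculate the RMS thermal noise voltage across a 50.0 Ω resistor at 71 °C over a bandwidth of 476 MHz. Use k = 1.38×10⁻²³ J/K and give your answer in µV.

21.3 µV

T = 71 °C + 273.15 = 344.15 K
V_n = √(4kTRB)
4kTRB = 4 × 1.38×10⁻²³ × 344.15 × 5.00×10¹ × 4.76×10⁸ = 4.52×10⁻¹⁰ V²
V_n = √(4.52×10⁻¹⁰) = 2.13×10⁻⁵ V = 21.3 µV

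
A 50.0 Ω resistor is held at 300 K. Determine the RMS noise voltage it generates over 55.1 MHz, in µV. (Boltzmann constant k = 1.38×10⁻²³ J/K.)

V_n = √(4kTRB)
4kTRB = 4 × 1.38×10⁻²³ × 300 × 5.00×10¹ × 5.51×10⁷ = 4.56×10⁻¹¹ V²
V_n = √(4.56×10⁻¹¹) = 6.75×10⁻⁶ V = 6.75 µV

6.75 µV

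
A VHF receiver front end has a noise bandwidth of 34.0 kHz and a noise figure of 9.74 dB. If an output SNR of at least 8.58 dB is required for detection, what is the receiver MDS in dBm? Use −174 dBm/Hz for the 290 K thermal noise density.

−110.4 dBm

Sensitivity = −174 + 10 log₁₀(B) + NF + SNR_min
= −174 + 45.31 + 9.74 + 8.58
= −110.37 dBm → −110.4 dBm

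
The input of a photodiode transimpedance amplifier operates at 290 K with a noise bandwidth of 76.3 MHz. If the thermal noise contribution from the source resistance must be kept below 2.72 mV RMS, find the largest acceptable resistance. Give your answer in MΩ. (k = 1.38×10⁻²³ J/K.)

6.06 MΩ

Johnson–Nyquist: V_n = √(4kTRB) ⇒ R = V_n² / (4kTB)
4kTB = 4 × 1.38×10⁻²³ × 290 × 7.63×10⁷ = 1.22×10⁻¹²
R = (2.72×10⁻³)² / 1.22×10⁻¹² = 6.06×10⁶ Ω = 6.06 MΩ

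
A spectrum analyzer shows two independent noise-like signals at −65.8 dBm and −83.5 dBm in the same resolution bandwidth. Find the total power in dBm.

Convert to linear, add, convert back:
P₁ = 2.63×10⁻¹⁰ W, P₂ = 4.47×10⁻¹² W
P_tot = 2.67×10⁻¹⁰ W → 10 log₁₀(P_tot / 10⁻³) = −65.7 dBm

−65.7 dBm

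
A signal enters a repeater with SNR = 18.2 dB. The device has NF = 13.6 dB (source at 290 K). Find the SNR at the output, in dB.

4.6 dB

By definition F = SNR_in/SNR_out, so in dB: SNR_out = SNR_in − NF
SNR_out = 18.2 − 13.6 = 4.6 dB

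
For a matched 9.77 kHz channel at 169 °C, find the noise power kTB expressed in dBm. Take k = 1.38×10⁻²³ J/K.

−132.2 dBm

T = 169 °C + 273.15 = 442.15 K
P_n = kTB = 1.38×10⁻²³ × 442.15 × 9.77×10³ = 5.96×10⁻¹⁷ W
In dBm: 10 log₁₀(5.96×10⁻¹⁷ / 10⁻³) = −132.2 dBm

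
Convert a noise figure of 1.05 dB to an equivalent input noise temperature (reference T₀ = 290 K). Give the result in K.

79.3 K

F = 10^(1.05/10) = 1.2735
T_e = (F − 1)·T₀ = (1.2735 − 1) × 290 = 79.3 K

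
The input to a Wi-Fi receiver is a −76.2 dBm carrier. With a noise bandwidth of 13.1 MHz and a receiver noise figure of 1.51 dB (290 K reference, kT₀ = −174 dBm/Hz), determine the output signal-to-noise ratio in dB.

25.1 dB

Noise floor: N = −174 + 10 log₁₀(B) + NF
10 log₁₀(1.31×10⁷) = 71.17 dB
N = −174 + 71.17 + 1.51 = −101.32 dBm
SNR = P_sig − N = −76.2 − (−101.32) = 25.12 dB → 25.1 dB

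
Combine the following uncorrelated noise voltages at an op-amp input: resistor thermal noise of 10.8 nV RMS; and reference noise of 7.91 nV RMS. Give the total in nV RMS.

Uncorrelated sources add in power (mean-square): V_tot = √(ΣV_i²)
V_tot = √[(1.08×10⁻⁸)² + (7.91×10⁻⁹)²] = 1.34×10⁻⁸ V = 13.4 nV

13.4 nV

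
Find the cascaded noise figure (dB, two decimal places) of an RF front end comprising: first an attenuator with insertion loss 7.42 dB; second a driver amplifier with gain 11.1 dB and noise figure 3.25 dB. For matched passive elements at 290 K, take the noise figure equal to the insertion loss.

10.67 dB

Convert to linear (a loss of L dB is a gain of −L dB): F_i = 10^(NF_i/10), G_i = 10^(G_i,dB/10)
  Stage 1: F_1 = 10^(7.42/10) = 5.521, G_1 = 10^(−7.42/10) = 0.1811
  Stage 2: F_2 = 10^(3.25/10) = 2.113, G_2 = 10^(11.1/10) = 12.88
Friis cascade:
  F = 5.521 + (2.113 − 1)/0.1811 = 11.67
NF = 10 log₁₀(11.67) = 10.67 dB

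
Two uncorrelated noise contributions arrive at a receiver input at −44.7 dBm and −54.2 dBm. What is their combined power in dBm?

Convert to linear, add, convert back:
P₁ = 3.39×10⁻⁸ W, P₂ = 3.80×10⁻⁹ W
P_tot = 3.77×10⁻⁸ W → 10 log₁₀(P_tot / 10⁻³) = −44.2 dBm

−44.2 dBm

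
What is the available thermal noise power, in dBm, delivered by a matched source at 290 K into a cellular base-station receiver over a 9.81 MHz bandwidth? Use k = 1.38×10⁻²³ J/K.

−104.1 dBm

P_n = kTB = 1.38×10⁻²³ × 290 × 9.81×10⁶ = 3.93×10⁻¹⁴ W
In dBm: 10 log₁₀(3.93×10⁻¹⁴ / 10⁻³) = −104.1 dBm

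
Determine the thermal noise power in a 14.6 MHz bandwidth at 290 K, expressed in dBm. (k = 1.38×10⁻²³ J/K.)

P_n = kTB = 1.38×10⁻²³ × 290 × 1.46×10⁷ = 5.84×10⁻¹⁴ W
In dBm: 10 log₁₀(5.84×10⁻¹⁴ / 10⁻³) = −102.3 dBm

−102.3 dBm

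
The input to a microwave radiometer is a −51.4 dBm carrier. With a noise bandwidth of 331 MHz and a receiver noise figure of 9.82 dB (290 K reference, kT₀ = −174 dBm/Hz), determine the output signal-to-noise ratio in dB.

27.6 dB

Noise floor: N = −174 + 10 log₁₀(B) + NF
10 log₁₀(3.31×10⁸) = 85.2 dB
N = −174 + 85.2 + 9.82 = −78.98 dBm
SNR = P_sig − N = −51.4 − (−78.98) = 27.58 dB → 27.6 dB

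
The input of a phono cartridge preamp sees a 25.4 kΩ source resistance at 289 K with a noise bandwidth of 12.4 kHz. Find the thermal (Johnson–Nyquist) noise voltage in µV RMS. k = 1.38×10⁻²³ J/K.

2.24 µV

V_n = √(4kTRB)
4kTRB = 4 × 1.38×10⁻²³ × 289 × 2.54×10⁴ × 1.24×10⁴ = 5.02×10⁻¹² V²
V_n = √(5.02×10⁻¹²) = 2.24×10⁻⁶ V = 2.24 µV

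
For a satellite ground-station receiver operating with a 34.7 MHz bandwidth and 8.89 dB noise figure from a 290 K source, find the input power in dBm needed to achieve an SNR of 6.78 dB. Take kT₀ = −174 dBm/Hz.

−82.9 dBm

Sensitivity = −174 + 10 log₁₀(B) + NF + SNR_min
= −174 + 75.4 + 8.89 + 6.78
= −82.93 dBm → −82.9 dBm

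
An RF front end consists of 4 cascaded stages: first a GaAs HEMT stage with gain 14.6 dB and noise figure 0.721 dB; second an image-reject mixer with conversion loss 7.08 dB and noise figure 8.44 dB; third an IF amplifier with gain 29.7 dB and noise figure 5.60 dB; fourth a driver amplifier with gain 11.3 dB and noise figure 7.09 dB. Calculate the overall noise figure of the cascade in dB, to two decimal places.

2.68 dB

Convert to linear (a loss of L dB is a gain of −L dB): F_i = 10^(NF_i/10), G_i = 10^(G_i,dB/10)
  Stage 1: F_1 = 10^(0.721/10) = 1.181, G_1 = 10^(14.6/10) = 28.84
  Stage 2: F_2 = 10^(8.44/10) = 6.982, G_2 = 10^(−7.08/10) = 0.1959
  Stage 3: F_3 = 10^(5.60/10) = 3.631, G_3 = 10^(29.7/10) = 933.3
  Stage 4: F_4 = 10^(7.09/10) = 5.117, G_4 = 10^(11.3/10) = 13.49
Friis cascade:
  F = 1.181 + (6.982 − 1)/28.84 + (3.631 − 1)/5.649 + (5.117 − 1)/5272 = 1.854
NF = 10 log₁₀(1.854) = 2.68 dB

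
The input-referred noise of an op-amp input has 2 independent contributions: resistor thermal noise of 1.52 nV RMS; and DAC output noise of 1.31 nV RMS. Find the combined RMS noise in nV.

Uncorrelated sources add in power (mean-square): V_tot = √(ΣV_i²)
V_tot = √[(1.52×10⁻⁹)² + (1.31×10⁻⁹)²] = 2.01×10⁻⁹ V = 2.01 nV

2.01 nV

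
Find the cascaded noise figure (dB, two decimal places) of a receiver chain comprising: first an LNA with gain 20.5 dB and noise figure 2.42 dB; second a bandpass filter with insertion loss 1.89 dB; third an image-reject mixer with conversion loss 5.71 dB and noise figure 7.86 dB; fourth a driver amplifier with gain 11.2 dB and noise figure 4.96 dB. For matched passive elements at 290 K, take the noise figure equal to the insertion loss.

Convert to linear (a loss of L dB is a gain of −L dB): F_i = 10^(NF_i/10), G_i = 10^(G_i,dB/10)
  Stage 1: F_1 = 10^(2.42/10) = 1.746, G_1 = 10^(20.5/10) = 112.2
  Stage 2: F_2 = 10^(1.89/10) = 1.545, G_2 = 10^(−1.89/10) = 0.6471
  Stage 3: F_3 = 10^(7.86/10) = 6.109, G_3 = 10^(−5.71/10) = 0.2685
  Stage 4: F_4 = 10^(4.96/10) = 3.133, G_4 = 10^(11.2/10) = 13.18
Friis cascade:
  F = 1.746 + (1.545 − 1)/112.2 + (6.109 − 1)/72.61 + (3.133 − 1)/19.50 = 1.930
NF = 10 log₁₀(1.930) = 2.86 dB

2.86 dB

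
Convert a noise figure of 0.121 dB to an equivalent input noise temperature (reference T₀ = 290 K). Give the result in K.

F = 10^(0.121/10) = 1.02825
T_e = (F − 1)·T₀ = (1.02825 − 1) × 290 = 8.19 K

8.19 K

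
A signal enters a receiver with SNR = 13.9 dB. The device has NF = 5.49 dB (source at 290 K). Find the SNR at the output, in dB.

8.41 dB

By definition F = SNR_in/SNR_out, so in dB: SNR_out = SNR_in − NF
SNR_out = 13.9 − 5.49 = 8.41 dB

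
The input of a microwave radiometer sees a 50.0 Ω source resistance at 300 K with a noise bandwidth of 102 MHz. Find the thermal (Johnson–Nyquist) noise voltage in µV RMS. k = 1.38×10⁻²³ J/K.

9.19 µV

V_n = √(4kTRB)
4kTRB = 4 × 1.38×10⁻²³ × 300 × 5.00×10¹ × 1.02×10⁸ = 8.45×10⁻¹¹ V²
V_n = √(8.45×10⁻¹¹) = 9.19×10⁻⁶ V = 9.19 µV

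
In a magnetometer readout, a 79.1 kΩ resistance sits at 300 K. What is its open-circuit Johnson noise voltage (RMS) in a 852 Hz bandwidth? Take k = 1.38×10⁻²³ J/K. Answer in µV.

1.06 µV

V_n = √(4kTRB)
4kTRB = 4 × 1.38×10⁻²³ × 300 × 7.91×10⁴ × 8.52×10² = 1.12×10⁻¹² V²
V_n = √(1.12×10⁻¹²) = 1.06×10⁻⁶ V = 1.06 µV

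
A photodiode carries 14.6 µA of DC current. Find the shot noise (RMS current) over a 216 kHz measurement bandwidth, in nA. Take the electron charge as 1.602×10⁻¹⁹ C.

1.01 nA

I_n = √(2qI·B)
2qI·B = 2 × 1.602×10⁻¹⁹ × 1.46×10⁻⁵ × 2.16×10⁵ = 1.01×10⁻¹⁸ A²
I_n = √(1.01×10⁻¹⁸) = 1.01×10⁻⁹ A = 1.01 nA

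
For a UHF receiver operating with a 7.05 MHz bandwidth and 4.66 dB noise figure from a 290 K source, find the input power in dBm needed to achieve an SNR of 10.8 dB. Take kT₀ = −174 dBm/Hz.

−90.1 dBm

Sensitivity = −174 + 10 log₁₀(B) + NF + SNR_min
= −174 + 68.48 + 4.66 + 10.8
= −90.06 dBm → −90.1 dBm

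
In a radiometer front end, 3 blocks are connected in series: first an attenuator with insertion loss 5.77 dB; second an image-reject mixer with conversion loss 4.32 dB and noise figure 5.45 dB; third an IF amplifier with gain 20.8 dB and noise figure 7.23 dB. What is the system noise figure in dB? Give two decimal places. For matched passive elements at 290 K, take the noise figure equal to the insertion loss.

17.56 dB

Convert to linear (a loss of L dB is a gain of −L dB): F_i = 10^(NF_i/10), G_i = 10^(G_i,dB/10)
  Stage 1: F_1 = 10^(5.77/10) = 3.776, G_1 = 10^(−5.77/10) = 0.2649
  Stage 2: F_2 = 10^(5.45/10) = 3.508, G_2 = 10^(−4.32/10) = 0.3698
  Stage 3: F_3 = 10^(7.23/10) = 5.284, G_3 = 10^(20.8/10) = 120.2
Friis cascade:
  F = 3.776 + (3.508 − 1)/0.2649 + (5.284 − 1)/0.09795 = 56.99
NF = 10 log₁₀(56.99) = 17.56 dB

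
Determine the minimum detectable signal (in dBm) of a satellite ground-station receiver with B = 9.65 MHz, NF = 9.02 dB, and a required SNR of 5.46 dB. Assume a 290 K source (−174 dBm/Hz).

Sensitivity = −174 + 10 log₁₀(B) + NF + SNR_min
= −174 + 69.85 + 9.02 + 5.46
= −89.67 dBm → −89.7 dBm

−89.7 dBm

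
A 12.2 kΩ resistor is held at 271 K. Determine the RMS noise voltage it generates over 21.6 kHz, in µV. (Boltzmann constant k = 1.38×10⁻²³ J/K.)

V_n = √(4kTRB)
4kTRB = 4 × 1.38×10⁻²³ × 271 × 1.22×10⁴ × 2.16×10⁴ = 3.94×10⁻¹² V²
V_n = √(3.94×10⁻¹²) = 1.99×10⁻⁶ V = 1.99 µV

1.99 µV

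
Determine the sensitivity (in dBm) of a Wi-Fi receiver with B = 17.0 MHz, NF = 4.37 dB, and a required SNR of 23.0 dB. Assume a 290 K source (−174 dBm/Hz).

−74.3 dBm

Sensitivity = −174 + 10 log₁₀(B) + NF + SNR_min
= −174 + 72.3 + 4.37 + 23.0
= −74.33 dBm → −74.3 dBm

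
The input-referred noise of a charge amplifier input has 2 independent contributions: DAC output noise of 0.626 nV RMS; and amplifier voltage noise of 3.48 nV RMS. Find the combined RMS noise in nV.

Uncorrelated sources add in power (mean-square): V_tot = √(ΣV_i²)
V_tot = √[(6.26×10⁻¹⁰)² + (3.48×10⁻⁹)²] = 3.54×10⁻⁹ V = 3.54 nV

3.54 nV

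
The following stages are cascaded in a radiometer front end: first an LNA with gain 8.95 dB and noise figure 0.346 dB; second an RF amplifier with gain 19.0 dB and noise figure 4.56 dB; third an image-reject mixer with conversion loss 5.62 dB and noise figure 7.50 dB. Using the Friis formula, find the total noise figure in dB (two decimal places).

1.23 dB

Convert to linear (a loss of L dB is a gain of −L dB): F_i = 10^(NF_i/10), G_i = 10^(G_i,dB/10)
  Stage 1: F_1 = 10^(0.346/10) = 1.083, G_1 = 10^(8.95/10) = 7.852
  Stage 2: F_2 = 10^(4.56/10) = 2.858, G_2 = 10^(19.0/10) = 79.43
  Stage 3: F_3 = 10^(7.50/10) = 5.623, G_3 = 10^(−5.62/10) = 0.2742
Friis cascade:
  F = 1.083 + (2.858 − 1)/7.852 + (5.623 − 1)/623.7 = 1.327
NF = 10 log₁₀(1.327) = 1.23 dB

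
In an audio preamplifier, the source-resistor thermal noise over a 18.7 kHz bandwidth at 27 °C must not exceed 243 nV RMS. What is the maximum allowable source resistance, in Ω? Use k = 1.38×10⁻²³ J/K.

T = 27 °C + 273.15 = 300.15 K
Johnson–Nyquist: V_n = √(4kTRB) ⇒ R = V_n² / (4kTB)
4kTB = 4 × 1.38×10⁻²³ × 300.15 × 1.87×10⁴ = 3.10×10⁻¹⁶
R = (2.43×10⁻⁷)² / 3.10×10⁻¹⁶ = 1.91×10² Ω = 191 Ω

191 Ω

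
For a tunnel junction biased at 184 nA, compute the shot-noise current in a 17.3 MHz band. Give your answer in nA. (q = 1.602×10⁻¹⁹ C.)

1.01 nA

I_n = √(2qI·B)
2qI·B = 2 × 1.602×10⁻¹⁹ × 1.84×10⁻⁷ × 1.73×10⁷ = 1.02×10⁻¹⁸ A²
I_n = √(1.02×10⁻¹⁸) = 1.01×10⁻⁹ A = 1.01 nA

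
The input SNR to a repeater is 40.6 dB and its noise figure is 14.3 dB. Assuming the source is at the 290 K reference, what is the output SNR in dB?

By definition F = SNR_in/SNR_out, so in dB: SNR_out = SNR_in − NF
SNR_out = 40.6 − 14.3 = 26.3 dB

26.3 dB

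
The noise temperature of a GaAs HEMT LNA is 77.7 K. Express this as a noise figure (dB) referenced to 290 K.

1.03 dB

F = 1 + T_e/T₀ = 1 + 77.7/290 = 1.26793
NF = 10 log₁₀(1.26793) = 1.03 dB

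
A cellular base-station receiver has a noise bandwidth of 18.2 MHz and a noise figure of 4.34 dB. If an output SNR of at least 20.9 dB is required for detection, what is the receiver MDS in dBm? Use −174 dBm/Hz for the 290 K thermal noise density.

Sensitivity = −174 + 10 log₁₀(B) + NF + SNR_min
= −174 + 72.6 + 4.34 + 20.9
= −76.16 dBm → −76.2 dBm

−76.2 dBm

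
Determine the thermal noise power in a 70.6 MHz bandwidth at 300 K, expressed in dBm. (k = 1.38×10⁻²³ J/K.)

P_n = kTB = 1.38×10⁻²³ × 300 × 7.06×10⁷ = 2.92×10⁻¹³ W
In dBm: 10 log₁₀(2.92×10⁻¹³ / 10⁻³) = −95.3 dBm

−95.3 dBm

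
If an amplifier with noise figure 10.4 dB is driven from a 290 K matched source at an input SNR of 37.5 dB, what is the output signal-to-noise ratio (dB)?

27.1 dB

By definition F = SNR_in/SNR_out, so in dB: SNR_out = SNR_in − NF
SNR_out = 37.5 − 10.4 = 27.1 dB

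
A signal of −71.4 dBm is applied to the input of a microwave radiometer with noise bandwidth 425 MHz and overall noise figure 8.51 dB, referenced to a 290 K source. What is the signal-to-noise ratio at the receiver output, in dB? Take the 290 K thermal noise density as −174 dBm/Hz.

7.8 dB

Noise floor: N = −174 + 10 log₁₀(B) + NF
10 log₁₀(4.25×10⁸) = 86.28 dB
N = −174 + 86.28 + 8.51 = −79.21 dBm
SNR = P_sig − N = −71.4 − (−79.21) = 7.81 dB → 7.8 dB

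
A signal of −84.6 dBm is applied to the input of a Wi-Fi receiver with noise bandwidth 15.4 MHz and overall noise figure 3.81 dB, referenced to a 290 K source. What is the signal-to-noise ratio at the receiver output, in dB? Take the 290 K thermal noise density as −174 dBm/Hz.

13.7 dB

Noise floor: N = −174 + 10 log₁₀(B) + NF
10 log₁₀(1.54×10⁷) = 71.88 dB
N = −174 + 71.88 + 3.81 = −98.31 dBm
SNR = P_sig − N = −84.6 − (−98.31) = 13.71 dB → 13.7 dB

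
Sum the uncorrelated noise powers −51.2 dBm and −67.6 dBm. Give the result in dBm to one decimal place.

Convert to linear, add, convert back:
P₁ = 7.59×10⁻⁹ W, P₂ = 1.74×10⁻¹⁰ W
P_tot = 7.76×10⁻⁹ W → 10 log₁₀(P_tot / 10⁻³) = −51.1 dBm

−51.1 dBm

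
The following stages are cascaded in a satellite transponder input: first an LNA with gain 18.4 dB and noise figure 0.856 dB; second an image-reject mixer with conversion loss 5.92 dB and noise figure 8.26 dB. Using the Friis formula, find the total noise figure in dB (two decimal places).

Convert to linear (a loss of L dB is a gain of −L dB): F_i = 10^(NF_i/10), G_i = 10^(G_i,dB/10)
  Stage 1: F_1 = 10^(0.856/10) = 1.218, G_1 = 10^(18.4/10) = 69.18
  Stage 2: F_2 = 10^(8.26/10) = 6.699, G_2 = 10^(−5.92/10) = 0.2559
Friis cascade:
  F = 1.218 + (6.699 − 1)/69.18 = 1.300
NF = 10 log₁₀(1.300) = 1.14 dB

1.14 dB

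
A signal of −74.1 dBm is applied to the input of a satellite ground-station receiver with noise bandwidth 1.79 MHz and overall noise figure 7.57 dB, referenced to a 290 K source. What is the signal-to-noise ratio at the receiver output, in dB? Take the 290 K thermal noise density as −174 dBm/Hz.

29.8 dB

Noise floor: N = −174 + 10 log₁₀(B) + NF
10 log₁₀(1.79×10⁶) = 62.53 dB
N = −174 + 62.53 + 7.57 = −103.90 dBm
SNR = P_sig − N = −74.1 − (−103.90) = 29.80 dB → 29.8 dB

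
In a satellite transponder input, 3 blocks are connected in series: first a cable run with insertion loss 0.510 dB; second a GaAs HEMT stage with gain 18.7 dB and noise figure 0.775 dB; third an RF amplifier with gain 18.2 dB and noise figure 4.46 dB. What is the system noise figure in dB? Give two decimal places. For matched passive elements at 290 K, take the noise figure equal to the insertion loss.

1.37 dB

Convert to linear (a loss of L dB is a gain of −L dB): F_i = 10^(NF_i/10), G_i = 10^(G_i,dB/10)
  Stage 1: F_1 = 10^(0.510/10) = 1.125, G_1 = 10^(−0.510/10) = 0.8892
  Stage 2: F_2 = 10^(0.775/10) = 1.195, G_2 = 10^(18.7/10) = 74.13
  Stage 3: F_3 = 10^(4.46/10) = 2.793, G_3 = 10^(18.2/10) = 66.07
Friis cascade:
  F = 1.125 + (1.195 − 1)/0.8892 + (2.793 − 1)/65.92 = 1.372
NF = 10 log₁₀(1.372) = 1.37 dB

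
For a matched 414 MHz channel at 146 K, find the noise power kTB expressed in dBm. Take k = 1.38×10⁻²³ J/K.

P_n = kTB = 1.38×10⁻²³ × 146 × 4.14×10⁸ = 8.34×10⁻¹³ W
In dBm: 10 log₁₀(8.34×10⁻¹³ / 10⁻³) = −90.8 dBm

−90.8 dBm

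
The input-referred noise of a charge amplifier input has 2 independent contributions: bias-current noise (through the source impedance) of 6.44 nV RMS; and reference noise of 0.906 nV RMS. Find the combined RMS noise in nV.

Uncorrelated sources add in power (mean-square): V_tot = √(ΣV_i²)
V_tot = √[(6.44×10⁻⁹)² + (9.06×10⁻¹⁰)²] = 6.50×10⁻⁹ V = 6.50 nV

6.50 nV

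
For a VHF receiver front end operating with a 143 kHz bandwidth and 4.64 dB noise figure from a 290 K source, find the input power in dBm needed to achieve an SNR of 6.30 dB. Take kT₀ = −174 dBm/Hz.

Sensitivity = −174 + 10 log₁₀(B) + NF + SNR_min
= −174 + 51.55 + 4.64 + 6.30
= −111.51 dBm → −111.5 dBm

−111.5 dBm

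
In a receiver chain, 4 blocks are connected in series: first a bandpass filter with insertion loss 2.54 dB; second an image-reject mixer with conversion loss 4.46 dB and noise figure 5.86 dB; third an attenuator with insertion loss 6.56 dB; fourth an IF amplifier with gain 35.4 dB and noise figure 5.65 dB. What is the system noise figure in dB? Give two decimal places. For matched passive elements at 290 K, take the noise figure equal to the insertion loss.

Convert to linear (a loss of L dB is a gain of −L dB): F_i = 10^(NF_i/10), G_i = 10^(G_i,dB/10)
  Stage 1: F_1 = 10^(2.54/10) = 1.795, G_1 = 10^(−2.54/10) = 0.5572
  Stage 2: F_2 = 10^(5.86/10) = 3.855, G_2 = 10^(−4.46/10) = 0.3581
  Stage 3: F_3 = 10^(6.56/10) = 4.529, G_3 = 10^(−6.56/10) = 0.2208
  Stage 4: F_4 = 10^(5.65/10) = 3.673, G_4 = 10^(35.4/10) = 3467
Friis cascade:
  F = 1.795 + (3.855 − 1)/0.5572 + (4.529 − 1)/0.1995 + (3.673 − 1)/0.04406 = 85.27
NF = 10 log₁₀(85.27) = 19.31 dB

19.31 dB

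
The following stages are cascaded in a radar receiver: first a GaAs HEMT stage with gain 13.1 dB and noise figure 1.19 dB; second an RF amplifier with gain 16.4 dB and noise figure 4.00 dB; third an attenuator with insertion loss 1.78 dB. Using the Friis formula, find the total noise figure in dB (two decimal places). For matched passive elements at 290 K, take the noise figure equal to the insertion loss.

1.43 dB

Convert to linear (a loss of L dB is a gain of −L dB): F_i = 10^(NF_i/10), G_i = 10^(G_i,dB/10)
  Stage 1: F_1 = 10^(1.19/10) = 1.315, G_1 = 10^(13.1/10) = 20.42
  Stage 2: F_2 = 10^(4.00/10) = 2.512, G_2 = 10^(16.4/10) = 43.65
  Stage 3: F_3 = 10^(1.78/10) = 1.507, G_3 = 10^(−1.78/10) = 0.6637
Friis cascade:
  F = 1.315 + (2.512 − 1)/20.42 + (1.507 − 1)/891.3 = 1.390
NF = 10 log₁₀(1.390) = 1.43 dB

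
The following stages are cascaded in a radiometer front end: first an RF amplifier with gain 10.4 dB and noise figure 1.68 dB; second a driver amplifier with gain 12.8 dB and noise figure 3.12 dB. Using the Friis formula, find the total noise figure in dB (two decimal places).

1.95 dB

Convert to linear (a loss of L dB is a gain of −L dB): F_i = 10^(NF_i/10), G_i = 10^(G_i,dB/10)
  Stage 1: F_1 = 10^(1.68/10) = 1.472, G_1 = 10^(10.4/10) = 10.96
  Stage 2: F_2 = 10^(3.12/10) = 2.051, G_2 = 10^(12.8/10) = 19.05
Friis cascade:
  F = 1.472 + (2.051 − 1)/10.96 = 1.568
NF = 10 log₁₀(1.568) = 1.95 dB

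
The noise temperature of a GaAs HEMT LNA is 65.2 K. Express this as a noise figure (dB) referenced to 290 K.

F = 1 + T_e/T₀ = 1 + 65.2/290 = 1.22483
NF = 10 log₁₀(1.22483) = 0.881 dB

0.881 dB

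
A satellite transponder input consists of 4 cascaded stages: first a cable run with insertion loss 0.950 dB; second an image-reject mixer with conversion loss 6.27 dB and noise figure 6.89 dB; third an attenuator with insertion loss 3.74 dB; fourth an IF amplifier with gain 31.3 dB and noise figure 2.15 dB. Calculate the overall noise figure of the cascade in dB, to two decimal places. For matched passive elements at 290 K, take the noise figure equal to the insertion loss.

Convert to linear (a loss of L dB is a gain of −L dB): F_i = 10^(NF_i/10), G_i = 10^(G_i,dB/10)
  Stage 1: F_1 = 10^(0.950/10) = 1.245, G_1 = 10^(−0.950/10) = 0.8035
  Stage 2: F_2 = 10^(6.89/10) = 4.887, G_2 = 10^(−6.27/10) = 0.2360
  Stage 3: F_3 = 10^(3.74/10) = 2.366, G_3 = 10^(−3.74/10) = 0.4227
  Stage 4: F_4 = 10^(2.15/10) = 1.641, G_4 = 10^(31.3/10) = 1349
Friis cascade:
  F = 1.245 + (4.887 − 1)/0.8035 + (2.366 − 1)/0.1897 + (1.641 − 1)/0.08017 = 21.27
NF = 10 log₁₀(21.27) = 13.28 dB

13.28 dB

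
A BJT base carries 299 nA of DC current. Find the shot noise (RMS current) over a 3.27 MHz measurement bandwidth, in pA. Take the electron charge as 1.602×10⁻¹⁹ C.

I_n = √(2qI·B)
2qI·B = 2 × 1.602×10⁻¹⁹ × 2.99×10⁻⁷ × 3.27×10⁶ = 3.13×10⁻¹⁹ A²
I_n = √(3.13×10⁻¹⁹) = 5.60×10⁻¹⁰ A = 560 pA

560 pA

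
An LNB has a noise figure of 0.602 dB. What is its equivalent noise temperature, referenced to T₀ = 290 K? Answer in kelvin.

43.1 K

F = 10^(0.602/10) = 1.14868
T_e = (F − 1)·T₀ = (1.14868 − 1) × 290 = 43.1 K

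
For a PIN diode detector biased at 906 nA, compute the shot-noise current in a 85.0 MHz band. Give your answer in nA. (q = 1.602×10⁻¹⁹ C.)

4.97 nA

I_n = √(2qI·B)
2qI·B = 2 × 1.602×10⁻¹⁹ × 9.06×10⁻⁷ × 8.50×10⁷ = 2.47×10⁻¹⁷ A²
I_n = √(2.47×10⁻¹⁷) = 4.97×10⁻⁹ A = 4.97 nA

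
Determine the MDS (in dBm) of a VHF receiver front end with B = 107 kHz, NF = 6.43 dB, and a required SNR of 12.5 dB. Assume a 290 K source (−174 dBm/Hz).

−104.8 dBm

Sensitivity = −174 + 10 log₁₀(B) + NF + SNR_min
= −174 + 50.29 + 6.43 + 12.5
= −104.78 dBm → −104.8 dBm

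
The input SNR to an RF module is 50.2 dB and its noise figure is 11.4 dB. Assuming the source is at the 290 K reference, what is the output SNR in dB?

38.8 dB

By definition F = SNR_in/SNR_out, so in dB: SNR_out = SNR_in − NF
SNR_out = 50.2 − 11.4 = 38.8 dB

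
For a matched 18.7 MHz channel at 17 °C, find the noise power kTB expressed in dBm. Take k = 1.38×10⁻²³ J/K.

T = 17 °C + 273.15 = 290.15 K
P_n = kTB = 1.38×10⁻²³ × 290.15 × 1.87×10⁷ = 7.49×10⁻¹⁴ W
In dBm: 10 log₁₀(7.49×10⁻¹⁴ / 10⁻³) = −101.3 dBm

−101.3 dBm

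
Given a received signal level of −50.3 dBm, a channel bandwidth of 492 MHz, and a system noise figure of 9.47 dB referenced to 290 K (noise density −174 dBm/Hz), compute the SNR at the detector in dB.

27.3 dB

Noise floor: N = −174 + 10 log₁₀(B) + NF
10 log₁₀(4.92×10⁸) = 86.92 dB
N = −174 + 86.92 + 9.47 = −77.61 dBm
SNR = P_sig − N = −50.3 − (−77.61) = 27.31 dB → 27.3 dB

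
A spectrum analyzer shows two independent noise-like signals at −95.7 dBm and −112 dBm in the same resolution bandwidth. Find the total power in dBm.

−95.6 dBm

Convert to linear, add, convert back:
P₁ = 2.69×10⁻¹³ W, P₂ = 6.31×10⁻¹⁵ W
P_tot = 2.75×10⁻¹³ W → 10 log₁₀(P_tot / 10⁻³) = −95.6 dBm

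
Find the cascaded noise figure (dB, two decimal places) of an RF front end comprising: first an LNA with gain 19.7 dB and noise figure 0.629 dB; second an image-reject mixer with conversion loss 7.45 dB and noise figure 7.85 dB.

Convert to linear (a loss of L dB is a gain of −L dB): F_i = 10^(NF_i/10), G_i = 10^(G_i,dB/10)
  Stage 1: F_1 = 10^(0.629/10) = 1.156, G_1 = 10^(19.7/10) = 93.33
  Stage 2: F_2 = 10^(7.85/10) = 6.095, G_2 = 10^(−7.45/10) = 0.1799
Friis cascade:
  F = 1.156 + (6.095 − 1)/93.33 = 1.210
NF = 10 log₁₀(1.210) = 0.83 dB

0.83 dB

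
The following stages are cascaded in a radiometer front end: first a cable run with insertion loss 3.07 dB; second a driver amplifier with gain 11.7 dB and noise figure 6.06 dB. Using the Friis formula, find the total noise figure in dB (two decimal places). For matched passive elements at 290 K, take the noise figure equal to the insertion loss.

9.13 dB

Convert to linear (a loss of L dB is a gain of −L dB): F_i = 10^(NF_i/10), G_i = 10^(G_i,dB/10)
  Stage 1: F_1 = 10^(3.07/10) = 2.028, G_1 = 10^(−3.07/10) = 0.4932
  Stage 2: F_2 = 10^(6.06/10) = 4.036, G_2 = 10^(11.7/10) = 14.79
Friis cascade:
  F = 2.028 + (4.036 − 1)/0.4932 = 8.185
NF = 10 log₁₀(8.185) = 9.13 dB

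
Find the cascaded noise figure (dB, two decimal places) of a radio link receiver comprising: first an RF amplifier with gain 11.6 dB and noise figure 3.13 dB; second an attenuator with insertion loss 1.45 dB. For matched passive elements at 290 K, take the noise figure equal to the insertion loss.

Convert to linear (a loss of L dB is a gain of −L dB): F_i = 10^(NF_i/10), G_i = 10^(G_i,dB/10)
  Stage 1: F_1 = 10^(3.13/10) = 2.056, G_1 = 10^(11.6/10) = 14.45
  Stage 2: F_2 = 10^(1.45/10) = 1.396, G_2 = 10^(−1.45/10) = 0.7161
Friis cascade:
  F = 2.056 + (1.396 − 1)/14.45 = 2.083
NF = 10 log₁₀(2.083) = 3.19 dB

3.19 dB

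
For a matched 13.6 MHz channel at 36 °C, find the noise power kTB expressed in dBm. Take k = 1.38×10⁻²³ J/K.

−102.4 dBm

T = 36 °C + 273.15 = 309.15 K
P_n = kTB = 1.38×10⁻²³ × 309.15 × 1.36×10⁷ = 5.80×10⁻¹⁴ W
In dBm: 10 log₁₀(5.80×10⁻¹⁴ / 10⁻³) = −102.4 dBm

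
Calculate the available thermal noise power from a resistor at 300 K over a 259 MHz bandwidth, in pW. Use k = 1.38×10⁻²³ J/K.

1.07 pW

P_n = kTB = 1.38×10⁻²³ × 300 × 2.59×10⁸ = 1.07×10⁻¹² W = 1.07 pW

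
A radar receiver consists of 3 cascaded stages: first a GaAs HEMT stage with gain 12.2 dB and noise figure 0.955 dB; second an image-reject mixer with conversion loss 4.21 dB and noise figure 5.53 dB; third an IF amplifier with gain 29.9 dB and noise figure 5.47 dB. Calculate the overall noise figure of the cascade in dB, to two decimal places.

Convert to linear (a loss of L dB is a gain of −L dB): F_i = 10^(NF_i/10), G_i = 10^(G_i,dB/10)
  Stage 1: F_1 = 10^(0.955/10) = 1.246, G_1 = 10^(12.2/10) = 16.60
  Stage 2: F_2 = 10^(5.53/10) = 3.573, G_2 = 10^(−4.21/10) = 0.3793
  Stage 3: F_3 = 10^(5.47/10) = 3.524, G_3 = 10^(29.9/10) = 977.2
Friis cascade:
  F = 1.246 + (3.573 − 1)/16.60 + (3.524 − 1)/6.295 = 1.802
NF = 10 log₁₀(1.802) = 2.56 dB

2.56 dB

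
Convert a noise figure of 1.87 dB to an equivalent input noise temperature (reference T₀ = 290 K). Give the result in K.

156 K

F = 10^(1.87/10) = 1.53815
T_e = (F − 1)·T₀ = (1.53815 − 1) × 290 = 156 K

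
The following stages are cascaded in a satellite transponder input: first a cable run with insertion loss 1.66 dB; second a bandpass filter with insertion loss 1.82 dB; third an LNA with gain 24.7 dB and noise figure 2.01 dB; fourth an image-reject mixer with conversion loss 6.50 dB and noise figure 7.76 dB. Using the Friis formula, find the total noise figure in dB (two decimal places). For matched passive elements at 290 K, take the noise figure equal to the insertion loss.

Convert to linear (a loss of L dB is a gain of −L dB): F_i = 10^(NF_i/10), G_i = 10^(G_i,dB/10)
  Stage 1: F_1 = 10^(1.66/10) = 1.466, G_1 = 10^(−1.66/10) = 0.6823
  Stage 2: F_2 = 10^(1.82/10) = 1.521, G_2 = 10^(−1.82/10) = 0.6577
  Stage 3: F_3 = 10^(2.01/10) = 1.589, G_3 = 10^(24.7/10) = 295.1
  Stage 4: F_4 = 10^(7.76/10) = 5.970, G_4 = 10^(−6.50/10) = 0.2239
Friis cascade:
  F = 1.466 + (1.521 − 1)/0.6823 + (1.589 − 1)/0.4487 + (5.970 − 1)/132.4 = 3.578
NF = 10 log₁₀(3.578) = 5.54 dB

5.54 dB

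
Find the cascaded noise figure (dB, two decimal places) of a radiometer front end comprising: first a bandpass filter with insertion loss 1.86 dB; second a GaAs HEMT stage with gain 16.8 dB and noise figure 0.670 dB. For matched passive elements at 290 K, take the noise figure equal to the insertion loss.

Convert to linear (a loss of L dB is a gain of −L dB): F_i = 10^(NF_i/10), G_i = 10^(G_i,dB/10)
  Stage 1: F_1 = 10^(1.86/10) = 1.535, G_1 = 10^(−1.86/10) = 0.6516
  Stage 2: F_2 = 10^(0.670/10) = 1.167, G_2 = 10^(16.8/10) = 47.86
Friis cascade:
  F = 1.535 + (1.167 − 1)/0.6516 = 1.791
NF = 10 log₁₀(1.791) = 2.53 dB

2.53 dB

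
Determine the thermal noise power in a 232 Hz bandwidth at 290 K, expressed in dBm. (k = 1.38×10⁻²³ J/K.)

P_n = kTB = 1.38×10⁻²³ × 290 × 2.32×10² = 9.28×10⁻¹⁹ W
In dBm: 10 log₁₀(9.28×10⁻¹⁹ / 10⁻³) = −150.3 dBm

−150.3 dBm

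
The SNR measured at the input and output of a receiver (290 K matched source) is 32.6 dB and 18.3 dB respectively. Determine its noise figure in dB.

NF (dB) = SNR_in(dB) − SNR_out(dB) when the source is at T₀
NF = 32.6 − 18.3 = 14.3 dB

14.3 dB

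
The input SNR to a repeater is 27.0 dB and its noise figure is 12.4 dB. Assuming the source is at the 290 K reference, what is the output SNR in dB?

By definition F = SNR_in/SNR_out, so in dB: SNR_out = SNR_in − NF
SNR_out = 27.0 − 12.4 = 14.6 dB

14.6 dB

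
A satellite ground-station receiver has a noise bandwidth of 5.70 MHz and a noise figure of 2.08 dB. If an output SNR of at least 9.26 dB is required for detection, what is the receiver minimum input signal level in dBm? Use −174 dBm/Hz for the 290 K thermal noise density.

−95.1 dBm

Sensitivity = −174 + 10 log₁₀(B) + NF + SNR_min
= −174 + 67.56 + 2.08 + 9.26
= −95.10 dBm → −95.1 dBm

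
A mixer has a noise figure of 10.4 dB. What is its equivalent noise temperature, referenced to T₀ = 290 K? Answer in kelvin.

F = 10^(10.4/10) = 10.9648
T_e = (F − 1)·T₀ = (10.9648 − 1) × 290 = 2890 K

2890 K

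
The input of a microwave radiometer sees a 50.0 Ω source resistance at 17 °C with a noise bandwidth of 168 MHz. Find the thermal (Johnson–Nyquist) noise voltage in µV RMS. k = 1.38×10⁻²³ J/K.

T = 17 °C + 273.15 = 290.15 K
V_n = √(4kTRB)
4kTRB = 4 × 1.38×10⁻²³ × 290.15 × 5.00×10¹ × 1.68×10⁸ = 1.35×10⁻¹⁰ V²
V_n = √(1.35×10⁻¹⁰) = 1.16×10⁻⁵ V = 11.6 µV

11.6 µV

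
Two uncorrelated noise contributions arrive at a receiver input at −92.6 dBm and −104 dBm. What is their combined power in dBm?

−92.3 dBm

Convert to linear, add, convert back:
P₁ = 5.50×10⁻¹³ W, P₂ = 3.98×10⁻¹⁴ W
P_tot = 5.89×10⁻¹³ W → 10 log₁₀(P_tot / 10⁻³) = −92.3 dBm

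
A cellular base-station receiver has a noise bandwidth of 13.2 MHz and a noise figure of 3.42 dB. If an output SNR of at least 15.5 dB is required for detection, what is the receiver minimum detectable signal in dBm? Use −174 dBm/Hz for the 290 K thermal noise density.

−83.9 dBm

Sensitivity = −174 + 10 log₁₀(B) + NF + SNR_min
= −174 + 71.21 + 3.42 + 15.5
= −83.87 dBm → −83.9 dBm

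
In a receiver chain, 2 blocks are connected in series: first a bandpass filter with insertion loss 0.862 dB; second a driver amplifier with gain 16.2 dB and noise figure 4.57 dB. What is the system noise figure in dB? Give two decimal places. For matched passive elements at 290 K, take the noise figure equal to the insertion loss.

5.43 dB

Convert to linear (a loss of L dB is a gain of −L dB): F_i = 10^(NF_i/10), G_i = 10^(G_i,dB/10)
  Stage 1: F_1 = 10^(0.862/10) = 1.220, G_1 = 10^(−0.862/10) = 0.8200
  Stage 2: F_2 = 10^(4.57/10) = 2.864, G_2 = 10^(16.2/10) = 41.69
Friis cascade:
  F = 1.220 + (2.864 − 1)/0.8200 = 3.493
NF = 10 log₁₀(3.493) = 5.43 dB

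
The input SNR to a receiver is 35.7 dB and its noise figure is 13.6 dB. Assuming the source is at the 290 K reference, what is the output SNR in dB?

22.1 dB

By definition F = SNR_in/SNR_out, so in dB: SNR_out = SNR_in − NF
SNR_out = 35.7 − 13.6 = 22.1 dB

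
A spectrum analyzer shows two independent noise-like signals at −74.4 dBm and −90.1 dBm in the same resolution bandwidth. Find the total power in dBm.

Convert to linear, add, convert back:
P₁ = 3.63×10⁻¹¹ W, P₂ = 9.77×10⁻¹³ W
P_tot = 3.73×10⁻¹¹ W → 10 log₁₀(P_tot / 10⁻³) = −74.3 dBm

−74.3 dBm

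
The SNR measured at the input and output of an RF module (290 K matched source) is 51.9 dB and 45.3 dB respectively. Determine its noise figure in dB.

6.6 dB

NF (dB) = SNR_in(dB) − SNR_out(dB) when the source is at T₀
NF = 51.9 − 45.3 = 6.6 dB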